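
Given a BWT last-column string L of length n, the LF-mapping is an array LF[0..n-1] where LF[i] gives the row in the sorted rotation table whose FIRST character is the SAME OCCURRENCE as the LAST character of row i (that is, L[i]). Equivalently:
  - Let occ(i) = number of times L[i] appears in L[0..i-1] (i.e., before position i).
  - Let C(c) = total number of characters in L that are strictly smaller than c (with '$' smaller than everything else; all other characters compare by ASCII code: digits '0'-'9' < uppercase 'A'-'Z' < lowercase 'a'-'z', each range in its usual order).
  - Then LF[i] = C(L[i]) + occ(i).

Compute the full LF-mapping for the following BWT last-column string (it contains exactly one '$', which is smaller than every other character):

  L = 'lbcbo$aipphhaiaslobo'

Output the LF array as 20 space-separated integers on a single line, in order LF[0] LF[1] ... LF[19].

Answer: 12 4 7 5 14 0 1 10 17 18 8 9 2 11 3 19 13 15 6 16

Derivation:
Char counts: '$':1, 'a':3, 'b':3, 'c':1, 'h':2, 'i':2, 'l':2, 'o':3, 'p':2, 's':1
C (first-col start): C('$')=0, C('a')=1, C('b')=4, C('c')=7, C('h')=8, C('i')=10, C('l')=12, C('o')=14, C('p')=17, C('s')=19
L[0]='l': occ=0, LF[0]=C('l')+0=12+0=12
L[1]='b': occ=0, LF[1]=C('b')+0=4+0=4
L[2]='c': occ=0, LF[2]=C('c')+0=7+0=7
L[3]='b': occ=1, LF[3]=C('b')+1=4+1=5
L[4]='o': occ=0, LF[4]=C('o')+0=14+0=14
L[5]='$': occ=0, LF[5]=C('$')+0=0+0=0
L[6]='a': occ=0, LF[6]=C('a')+0=1+0=1
L[7]='i': occ=0, LF[7]=C('i')+0=10+0=10
L[8]='p': occ=0, LF[8]=C('p')+0=17+0=17
L[9]='p': occ=1, LF[9]=C('p')+1=17+1=18
L[10]='h': occ=0, LF[10]=C('h')+0=8+0=8
L[11]='h': occ=1, LF[11]=C('h')+1=8+1=9
L[12]='a': occ=1, LF[12]=C('a')+1=1+1=2
L[13]='i': occ=1, LF[13]=C('i')+1=10+1=11
L[14]='a': occ=2, LF[14]=C('a')+2=1+2=3
L[15]='s': occ=0, LF[15]=C('s')+0=19+0=19
L[16]='l': occ=1, LF[16]=C('l')+1=12+1=13
L[17]='o': occ=1, LF[17]=C('o')+1=14+1=15
L[18]='b': occ=2, LF[18]=C('b')+2=4+2=6
L[19]='o': occ=2, LF[19]=C('o')+2=14+2=16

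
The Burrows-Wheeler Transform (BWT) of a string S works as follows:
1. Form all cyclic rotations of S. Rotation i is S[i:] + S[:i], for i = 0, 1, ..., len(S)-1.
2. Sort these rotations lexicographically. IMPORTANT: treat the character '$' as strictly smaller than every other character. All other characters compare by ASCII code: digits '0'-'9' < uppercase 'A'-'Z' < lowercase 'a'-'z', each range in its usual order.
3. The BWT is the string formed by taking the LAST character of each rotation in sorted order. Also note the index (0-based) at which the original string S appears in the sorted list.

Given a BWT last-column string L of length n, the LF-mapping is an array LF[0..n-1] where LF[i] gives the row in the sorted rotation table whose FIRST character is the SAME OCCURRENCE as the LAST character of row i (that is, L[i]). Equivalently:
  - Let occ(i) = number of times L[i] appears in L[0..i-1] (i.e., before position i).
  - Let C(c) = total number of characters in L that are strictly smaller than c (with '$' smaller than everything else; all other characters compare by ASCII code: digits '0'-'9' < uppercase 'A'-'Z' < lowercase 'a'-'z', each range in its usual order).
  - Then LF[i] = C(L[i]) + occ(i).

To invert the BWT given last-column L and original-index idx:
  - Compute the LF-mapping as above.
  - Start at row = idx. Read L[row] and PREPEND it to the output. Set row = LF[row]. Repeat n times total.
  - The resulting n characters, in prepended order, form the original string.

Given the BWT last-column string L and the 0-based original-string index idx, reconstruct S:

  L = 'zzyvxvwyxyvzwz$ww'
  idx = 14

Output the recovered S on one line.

LF mapping: 13 14 10 1 8 2 4 11 9 12 3 15 5 16 0 6 7
Walk LF starting at row 14, prepending L[row]:
  step 1: row=14, L[14]='$', prepend. Next row=LF[14]=0
  step 2: row=0, L[0]='z', prepend. Next row=LF[0]=13
  step 3: row=13, L[13]='z', prepend. Next row=LF[13]=16
  step 4: row=16, L[16]='w', prepend. Next row=LF[16]=7
  step 5: row=7, L[7]='y', prepend. Next row=LF[7]=11
  step 6: row=11, L[11]='z', prepend. Next row=LF[11]=15
  step 7: row=15, L[15]='w', prepend. Next row=LF[15]=6
  step 8: row=6, L[6]='w', prepend. Next row=LF[6]=4
  step 9: row=4, L[4]='x', prepend. Next row=LF[4]=8
  step 10: row=8, L[8]='x', prepend. Next row=LF[8]=9
  step 11: row=9, L[9]='y', prepend. Next row=LF[9]=12
  step 12: row=12, L[12]='w', prepend. Next row=LF[12]=5
  step 13: row=5, L[5]='v', prepend. Next row=LF[5]=2
  step 14: row=2, L[2]='y', prepend. Next row=LF[2]=10
  step 15: row=10, L[10]='v', prepend. Next row=LF[10]=3
  step 16: row=3, L[3]='v', prepend. Next row=LF[3]=1
  step 17: row=1, L[1]='z', prepend. Next row=LF[1]=14
Reversed output: zvvyvwyxxwwzywzz$

Answer: zvvyvwyxxwwzywzz$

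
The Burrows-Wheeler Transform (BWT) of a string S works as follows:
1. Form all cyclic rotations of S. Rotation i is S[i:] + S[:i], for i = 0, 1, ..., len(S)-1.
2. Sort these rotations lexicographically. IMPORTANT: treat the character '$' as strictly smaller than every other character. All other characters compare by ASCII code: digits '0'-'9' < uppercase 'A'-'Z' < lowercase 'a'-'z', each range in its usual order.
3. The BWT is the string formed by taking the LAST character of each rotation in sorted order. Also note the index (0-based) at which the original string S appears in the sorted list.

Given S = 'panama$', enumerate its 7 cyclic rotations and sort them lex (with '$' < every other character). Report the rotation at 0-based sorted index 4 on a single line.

Answer: ma$pana

Derivation:
All 7 rotations (rotation i = S[i:]+S[:i]):
  rot[0] = panama$
  rot[1] = anama$p
  rot[2] = nama$pa
  rot[3] = ama$pan
  rot[4] = ma$pana
  rot[5] = a$panam
  rot[6] = $panama
Sorted (with $ < everything):
  sorted[0] = $panama
  sorted[1] = a$panam
  sorted[2] = ama$pan
  sorted[3] = anama$p
  sorted[4] = ma$pana
  sorted[5] = nama$pa
  sorted[6] = panama$
sorted[4] = ma$pana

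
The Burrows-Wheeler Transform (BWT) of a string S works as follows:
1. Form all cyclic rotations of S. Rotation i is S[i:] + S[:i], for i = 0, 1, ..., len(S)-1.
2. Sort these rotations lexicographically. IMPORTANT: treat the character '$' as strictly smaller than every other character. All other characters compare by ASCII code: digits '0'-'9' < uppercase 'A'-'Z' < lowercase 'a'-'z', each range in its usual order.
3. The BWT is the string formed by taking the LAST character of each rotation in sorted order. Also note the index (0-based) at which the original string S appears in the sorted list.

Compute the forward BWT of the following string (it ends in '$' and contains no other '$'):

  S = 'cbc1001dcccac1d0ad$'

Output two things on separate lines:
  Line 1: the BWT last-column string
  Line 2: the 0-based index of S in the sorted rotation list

All 19 rotations (rotation i = S[i:]+S[:i]):
  rot[0] = cbc1001dcccac1d0ad$
  rot[1] = bc1001dcccac1d0ad$c
  rot[2] = c1001dcccac1d0ad$cb
  rot[3] = 1001dcccac1d0ad$cbc
  rot[4] = 001dcccac1d0ad$cbc1
  rot[5] = 01dcccac1d0ad$cbc10
  rot[6] = 1dcccac1d0ad$cbc100
  rot[7] = dcccac1d0ad$cbc1001
  rot[8] = cccac1d0ad$cbc1001d
  rot[9] = ccac1d0ad$cbc1001dc
  rot[10] = cac1d0ad$cbc1001dcc
  rot[11] = ac1d0ad$cbc1001dccc
  rot[12] = c1d0ad$cbc1001dccca
  rot[13] = 1d0ad$cbc1001dcccac
  rot[14] = d0ad$cbc1001dcccac1
  rot[15] = 0ad$cbc1001dcccac1d
  rot[16] = ad$cbc1001dcccac1d0
  rot[17] = d$cbc1001dcccac1d0a
  rot[18] = $cbc1001dcccac1d0ad
Sorted (with $ < everything):
  sorted[0] = $cbc1001dcccac1d0ad  (last char: 'd')
  sorted[1] = 001dcccac1d0ad$cbc1  (last char: '1')
  sorted[2] = 01dcccac1d0ad$cbc10  (last char: '0')
  sorted[3] = 0ad$cbc1001dcccac1d  (last char: 'd')
  sorted[4] = 1001dcccac1d0ad$cbc  (last char: 'c')
  sorted[5] = 1d0ad$cbc1001dcccac  (last char: 'c')
  sorted[6] = 1dcccac1d0ad$cbc100  (last char: '0')
  sorted[7] = ac1d0ad$cbc1001dccc  (last char: 'c')
  sorted[8] = ad$cbc1001dcccac1d0  (last char: '0')
  sorted[9] = bc1001dcccac1d0ad$c  (last char: 'c')
  sorted[10] = c1001dcccac1d0ad$cb  (last char: 'b')
  sorted[11] = c1d0ad$cbc1001dccca  (last char: 'a')
  sorted[12] = cac1d0ad$cbc1001dcc  (last char: 'c')
  sorted[13] = cbc1001dcccac1d0ad$  (last char: '$')
  sorted[14] = ccac1d0ad$cbc1001dc  (last char: 'c')
  sorted[15] = cccac1d0ad$cbc1001d  (last char: 'd')
  sorted[16] = d$cbc1001dcccac1d0a  (last char: 'a')
  sorted[17] = d0ad$cbc1001dcccac1  (last char: '1')
  sorted[18] = dcccac1d0ad$cbc1001  (last char: '1')
Last column: d10dcc0c0cbac$cda11
Original string S is at sorted index 13

Answer: d10dcc0c0cbac$cda11
13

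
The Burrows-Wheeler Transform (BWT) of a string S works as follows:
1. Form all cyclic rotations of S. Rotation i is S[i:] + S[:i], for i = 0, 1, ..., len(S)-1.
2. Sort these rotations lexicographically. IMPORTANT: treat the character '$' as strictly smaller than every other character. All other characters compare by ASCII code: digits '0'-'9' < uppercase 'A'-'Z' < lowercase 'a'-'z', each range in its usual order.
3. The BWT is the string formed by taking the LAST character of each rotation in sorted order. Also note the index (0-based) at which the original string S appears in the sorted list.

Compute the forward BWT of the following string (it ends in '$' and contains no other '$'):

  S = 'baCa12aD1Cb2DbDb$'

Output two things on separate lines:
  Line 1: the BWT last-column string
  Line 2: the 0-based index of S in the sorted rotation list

All 17 rotations (rotation i = S[i:]+S[:i]):
  rot[0] = baCa12aD1Cb2DbDb$
  rot[1] = aCa12aD1Cb2DbDb$b
  rot[2] = Ca12aD1Cb2DbDb$ba
  rot[3] = a12aD1Cb2DbDb$baC
  rot[4] = 12aD1Cb2DbDb$baCa
  rot[5] = 2aD1Cb2DbDb$baCa1
  rot[6] = aD1Cb2DbDb$baCa12
  rot[7] = D1Cb2DbDb$baCa12a
  rot[8] = 1Cb2DbDb$baCa12aD
  rot[9] = Cb2DbDb$baCa12aD1
  rot[10] = b2DbDb$baCa12aD1C
  rot[11] = 2DbDb$baCa12aD1Cb
  rot[12] = DbDb$baCa12aD1Cb2
  rot[13] = bDb$baCa12aD1Cb2D
  rot[14] = Db$baCa12aD1Cb2Db
  rot[15] = b$baCa12aD1Cb2DbD
  rot[16] = $baCa12aD1Cb2DbDb
Sorted (with $ < everything):
  sorted[0] = $baCa12aD1Cb2DbDb  (last char: 'b')
  sorted[1] = 12aD1Cb2DbDb$baCa  (last char: 'a')
  sorted[2] = 1Cb2DbDb$baCa12aD  (last char: 'D')
  sorted[3] = 2DbDb$baCa12aD1Cb  (last char: 'b')
  sorted[4] = 2aD1Cb2DbDb$baCa1  (last char: '1')
  sorted[5] = Ca12aD1Cb2DbDb$ba  (last char: 'a')
  sorted[6] = Cb2DbDb$baCa12aD1  (last char: '1')
  sorted[7] = D1Cb2DbDb$baCa12a  (last char: 'a')
  sorted[8] = Db$baCa12aD1Cb2Db  (last char: 'b')
  sorted[9] = DbDb$baCa12aD1Cb2  (last char: '2')
  sorted[10] = a12aD1Cb2DbDb$baC  (last char: 'C')
  sorted[11] = aCa12aD1Cb2DbDb$b  (last char: 'b')
  sorted[12] = aD1Cb2DbDb$baCa12  (last char: '2')
  sorted[13] = b$baCa12aD1Cb2DbD  (last char: 'D')
  sorted[14] = b2DbDb$baCa12aD1C  (last char: 'C')
  sorted[15] = bDb$baCa12aD1Cb2D  (last char: 'D')
  sorted[16] = baCa12aD1Cb2DbDb$  (last char: '$')
Last column: baDb1a1ab2Cb2DCD$
Original string S is at sorted index 16

Answer: baDb1a1ab2Cb2DCD$
16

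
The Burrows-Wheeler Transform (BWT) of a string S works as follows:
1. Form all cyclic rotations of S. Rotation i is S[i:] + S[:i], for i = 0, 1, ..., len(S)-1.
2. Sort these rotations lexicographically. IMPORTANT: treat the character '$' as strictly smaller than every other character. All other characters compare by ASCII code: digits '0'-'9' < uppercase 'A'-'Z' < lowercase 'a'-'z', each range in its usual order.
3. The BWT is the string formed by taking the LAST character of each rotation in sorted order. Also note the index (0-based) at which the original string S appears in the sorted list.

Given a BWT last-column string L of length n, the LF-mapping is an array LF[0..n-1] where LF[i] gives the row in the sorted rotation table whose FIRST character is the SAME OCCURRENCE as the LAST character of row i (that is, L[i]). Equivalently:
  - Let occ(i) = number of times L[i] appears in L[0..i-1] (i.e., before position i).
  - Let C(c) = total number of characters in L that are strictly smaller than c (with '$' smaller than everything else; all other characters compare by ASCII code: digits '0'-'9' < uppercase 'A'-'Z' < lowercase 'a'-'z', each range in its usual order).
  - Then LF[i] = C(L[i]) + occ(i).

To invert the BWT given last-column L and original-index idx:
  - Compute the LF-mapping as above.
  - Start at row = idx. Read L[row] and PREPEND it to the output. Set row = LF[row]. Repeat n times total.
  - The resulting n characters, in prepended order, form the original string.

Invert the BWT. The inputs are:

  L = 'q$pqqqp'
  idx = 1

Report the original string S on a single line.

Answer: ppqqqq$

Derivation:
LF mapping: 3 0 1 4 5 6 2
Walk LF starting at row 1, prepending L[row]:
  step 1: row=1, L[1]='$', prepend. Next row=LF[1]=0
  step 2: row=0, L[0]='q', prepend. Next row=LF[0]=3
  step 3: row=3, L[3]='q', prepend. Next row=LF[3]=4
  step 4: row=4, L[4]='q', prepend. Next row=LF[4]=5
  step 5: row=5, L[5]='q', prepend. Next row=LF[5]=6
  step 6: row=6, L[6]='p', prepend. Next row=LF[6]=2
  step 7: row=2, L[2]='p', prepend. Next row=LF[2]=1
Reversed output: ppqqqq$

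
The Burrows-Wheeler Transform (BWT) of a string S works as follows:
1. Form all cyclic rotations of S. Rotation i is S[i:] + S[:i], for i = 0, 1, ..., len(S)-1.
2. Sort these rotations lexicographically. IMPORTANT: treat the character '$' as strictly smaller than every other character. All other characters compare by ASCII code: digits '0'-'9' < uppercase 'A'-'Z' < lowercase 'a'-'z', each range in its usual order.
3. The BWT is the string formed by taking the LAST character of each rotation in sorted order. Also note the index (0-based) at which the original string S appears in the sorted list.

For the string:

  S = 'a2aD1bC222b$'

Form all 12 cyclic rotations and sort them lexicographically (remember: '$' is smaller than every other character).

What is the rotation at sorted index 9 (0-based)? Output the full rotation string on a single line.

All 12 rotations (rotation i = S[i:]+S[:i]):
  rot[0] = a2aD1bC222b$
  rot[1] = 2aD1bC222b$a
  rot[2] = aD1bC222b$a2
  rot[3] = D1bC222b$a2a
  rot[4] = 1bC222b$a2aD
  rot[5] = bC222b$a2aD1
  rot[6] = C222b$a2aD1b
  rot[7] = 222b$a2aD1bC
  rot[8] = 22b$a2aD1bC2
  rot[9] = 2b$a2aD1bC22
  rot[10] = b$a2aD1bC222
  rot[11] = $a2aD1bC222b
Sorted (with $ < everything):
  sorted[0] = $a2aD1bC222b
  sorted[1] = 1bC222b$a2aD
  sorted[2] = 222b$a2aD1bC
  sorted[3] = 22b$a2aD1bC2
  sorted[4] = 2aD1bC222b$a
  sorted[5] = 2b$a2aD1bC22
  sorted[6] = C222b$a2aD1b
  sorted[7] = D1bC222b$a2a
  sorted[8] = a2aD1bC222b$
  sorted[9] = aD1bC222b$a2
  sorted[10] = b$a2aD1bC222
  sorted[11] = bC222b$a2aD1
sorted[9] = aD1bC222b$a2

Answer: aD1bC222b$a2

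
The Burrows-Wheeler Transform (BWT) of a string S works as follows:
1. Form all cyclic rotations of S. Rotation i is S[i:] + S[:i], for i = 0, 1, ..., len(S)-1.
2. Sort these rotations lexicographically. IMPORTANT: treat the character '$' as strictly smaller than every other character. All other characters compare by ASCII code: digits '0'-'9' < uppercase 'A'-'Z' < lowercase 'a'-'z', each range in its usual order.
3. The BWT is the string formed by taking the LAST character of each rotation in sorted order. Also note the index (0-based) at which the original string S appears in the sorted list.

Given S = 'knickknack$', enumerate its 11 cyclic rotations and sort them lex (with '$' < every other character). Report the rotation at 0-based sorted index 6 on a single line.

Answer: kknack$knic

Derivation:
All 11 rotations (rotation i = S[i:]+S[:i]):
  rot[0] = knickknack$
  rot[1] = nickknack$k
  rot[2] = ickknack$kn
  rot[3] = ckknack$kni
  rot[4] = kknack$knic
  rot[5] = knack$knick
  rot[6] = nack$knickk
  rot[7] = ack$knickkn
  rot[8] = ck$knickkna
  rot[9] = k$knickknac
  rot[10] = $knickknack
Sorted (with $ < everything):
  sorted[0] = $knickknack
  sorted[1] = ack$knickkn
  sorted[2] = ck$knickkna
  sorted[3] = ckknack$kni
  sorted[4] = ickknack$kn
  sorted[5] = k$knickknac
  sorted[6] = kknack$knic
  sorted[7] = knack$knick
  sorted[8] = knickknack$
  sorted[9] = nack$knickk
  sorted[10] = nickknack$k
sorted[6] = kknack$knic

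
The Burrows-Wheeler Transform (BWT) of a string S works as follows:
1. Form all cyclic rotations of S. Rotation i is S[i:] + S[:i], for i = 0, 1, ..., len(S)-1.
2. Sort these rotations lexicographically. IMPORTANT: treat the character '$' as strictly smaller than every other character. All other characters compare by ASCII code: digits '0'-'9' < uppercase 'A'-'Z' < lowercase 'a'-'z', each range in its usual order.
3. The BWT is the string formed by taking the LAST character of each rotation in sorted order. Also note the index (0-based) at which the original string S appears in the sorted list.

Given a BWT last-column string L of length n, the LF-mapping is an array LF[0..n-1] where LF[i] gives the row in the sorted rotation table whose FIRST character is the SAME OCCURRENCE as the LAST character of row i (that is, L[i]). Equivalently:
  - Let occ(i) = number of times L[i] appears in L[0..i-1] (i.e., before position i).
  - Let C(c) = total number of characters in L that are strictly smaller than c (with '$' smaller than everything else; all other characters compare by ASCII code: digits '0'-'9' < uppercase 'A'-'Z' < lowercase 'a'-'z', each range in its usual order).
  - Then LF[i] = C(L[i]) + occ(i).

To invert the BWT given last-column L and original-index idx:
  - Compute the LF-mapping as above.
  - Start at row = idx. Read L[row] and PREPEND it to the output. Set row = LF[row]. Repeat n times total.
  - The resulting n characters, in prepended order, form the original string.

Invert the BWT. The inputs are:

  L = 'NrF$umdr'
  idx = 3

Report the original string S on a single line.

LF mapping: 2 5 1 0 7 4 3 6
Walk LF starting at row 3, prepending L[row]:
  step 1: row=3, L[3]='$', prepend. Next row=LF[3]=0
  step 2: row=0, L[0]='N', prepend. Next row=LF[0]=2
  step 3: row=2, L[2]='F', prepend. Next row=LF[2]=1
  step 4: row=1, L[1]='r', prepend. Next row=LF[1]=5
  step 5: row=5, L[5]='m', prepend. Next row=LF[5]=4
  step 6: row=4, L[4]='u', prepend. Next row=LF[4]=7
  step 7: row=7, L[7]='r', prepend. Next row=LF[7]=6
  step 8: row=6, L[6]='d', prepend. Next row=LF[6]=3
Reversed output: drumrFN$

Answer: drumrFN$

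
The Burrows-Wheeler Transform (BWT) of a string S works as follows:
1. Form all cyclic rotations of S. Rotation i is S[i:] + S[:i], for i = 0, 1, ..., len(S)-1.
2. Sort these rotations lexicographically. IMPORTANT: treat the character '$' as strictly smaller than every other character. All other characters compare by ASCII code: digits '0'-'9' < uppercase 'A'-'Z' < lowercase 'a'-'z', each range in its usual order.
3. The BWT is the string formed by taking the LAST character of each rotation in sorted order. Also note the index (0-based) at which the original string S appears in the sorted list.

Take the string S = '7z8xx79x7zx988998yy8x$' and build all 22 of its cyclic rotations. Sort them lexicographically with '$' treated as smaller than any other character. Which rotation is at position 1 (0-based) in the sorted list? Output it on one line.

All 22 rotations (rotation i = S[i:]+S[:i]):
  rot[0] = 7z8xx79x7zx988998yy8x$
  rot[1] = z8xx79x7zx988998yy8x$7
  rot[2] = 8xx79x7zx988998yy8x$7z
  rot[3] = xx79x7zx988998yy8x$7z8
  rot[4] = x79x7zx988998yy8x$7z8x
  rot[5] = 79x7zx988998yy8x$7z8xx
  rot[6] = 9x7zx988998yy8x$7z8xx7
  rot[7] = x7zx988998yy8x$7z8xx79
  rot[8] = 7zx988998yy8x$7z8xx79x
  rot[9] = zx988998yy8x$7z8xx79x7
  rot[10] = x988998yy8x$7z8xx79x7z
  rot[11] = 988998yy8x$7z8xx79x7zx
  rot[12] = 88998yy8x$7z8xx79x7zx9
  rot[13] = 8998yy8x$7z8xx79x7zx98
  rot[14] = 998yy8x$7z8xx79x7zx988
  rot[15] = 98yy8x$7z8xx79x7zx9889
  rot[16] = 8yy8x$7z8xx79x7zx98899
  rot[17] = yy8x$7z8xx79x7zx988998
  rot[18] = y8x$7z8xx79x7zx988998y
  rot[19] = 8x$7z8xx79x7zx988998yy
  rot[20] = x$7z8xx79x7zx988998yy8
  rot[21] = $7z8xx79x7zx988998yy8x
Sorted (with $ < everything):
  sorted[0] = $7z8xx79x7zx988998yy8x
  sorted[1] = 79x7zx988998yy8x$7z8xx
  sorted[2] = 7z8xx79x7zx988998yy8x$
  sorted[3] = 7zx988998yy8x$7z8xx79x
  sorted[4] = 88998yy8x$7z8xx79x7zx9
  sorted[5] = 8998yy8x$7z8xx79x7zx98
  sorted[6] = 8x$7z8xx79x7zx988998yy
  sorted[7] = 8xx79x7zx988998yy8x$7z
  sorted[8] = 8yy8x$7z8xx79x7zx98899
  sorted[9] = 988998yy8x$7z8xx79x7zx
  sorted[10] = 98yy8x$7z8xx79x7zx9889
  sorted[11] = 998yy8x$7z8xx79x7zx988
  sorted[12] = 9x7zx988998yy8x$7z8xx7
  sorted[13] = x$7z8xx79x7zx988998yy8
  sorted[14] = x79x7zx988998yy8x$7z8x
  sorted[15] = x7zx988998yy8x$7z8xx79
  sorted[16] = x988998yy8x$7z8xx79x7z
  sorted[17] = xx79x7zx988998yy8x$7z8
  sorted[18] = y8x$7z8xx79x7zx988998y
  sorted[19] = yy8x$7z8xx79x7zx988998
  sorted[20] = z8xx79x7zx988998yy8x$7
  sorted[21] = zx988998yy8x$7z8xx79x7
sorted[1] = 79x7zx988998yy8x$7z8xx

Answer: 79x7zx988998yy8x$7z8xx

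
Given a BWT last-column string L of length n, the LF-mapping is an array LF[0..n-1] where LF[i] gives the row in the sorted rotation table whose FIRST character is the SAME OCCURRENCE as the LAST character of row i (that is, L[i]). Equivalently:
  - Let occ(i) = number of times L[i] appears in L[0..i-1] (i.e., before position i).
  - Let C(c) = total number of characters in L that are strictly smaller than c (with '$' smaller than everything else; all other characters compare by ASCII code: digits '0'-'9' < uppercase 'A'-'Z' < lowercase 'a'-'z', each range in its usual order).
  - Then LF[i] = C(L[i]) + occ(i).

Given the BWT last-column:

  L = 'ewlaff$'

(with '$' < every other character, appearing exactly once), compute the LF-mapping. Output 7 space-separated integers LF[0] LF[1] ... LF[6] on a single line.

Answer: 2 6 5 1 3 4 0

Derivation:
Char counts: '$':1, 'a':1, 'e':1, 'f':2, 'l':1, 'w':1
C (first-col start): C('$')=0, C('a')=1, C('e')=2, C('f')=3, C('l')=5, C('w')=6
L[0]='e': occ=0, LF[0]=C('e')+0=2+0=2
L[1]='w': occ=0, LF[1]=C('w')+0=6+0=6
L[2]='l': occ=0, LF[2]=C('l')+0=5+0=5
L[3]='a': occ=0, LF[3]=C('a')+0=1+0=1
L[4]='f': occ=0, LF[4]=C('f')+0=3+0=3
L[5]='f': occ=1, LF[5]=C('f')+1=3+1=4
L[6]='$': occ=0, LF[6]=C('$')+0=0+0=0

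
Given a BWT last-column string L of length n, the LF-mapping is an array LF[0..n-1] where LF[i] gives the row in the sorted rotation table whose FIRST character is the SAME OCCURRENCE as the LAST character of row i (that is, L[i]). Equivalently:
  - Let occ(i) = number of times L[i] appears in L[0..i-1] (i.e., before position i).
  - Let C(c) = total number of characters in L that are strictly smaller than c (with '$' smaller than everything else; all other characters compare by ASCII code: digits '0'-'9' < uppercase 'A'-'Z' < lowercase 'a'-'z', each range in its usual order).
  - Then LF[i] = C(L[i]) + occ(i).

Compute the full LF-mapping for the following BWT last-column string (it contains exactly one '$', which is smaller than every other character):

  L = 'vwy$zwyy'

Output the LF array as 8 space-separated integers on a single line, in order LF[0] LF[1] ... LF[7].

Char counts: '$':1, 'v':1, 'w':2, 'y':3, 'z':1
C (first-col start): C('$')=0, C('v')=1, C('w')=2, C('y')=4, C('z')=7
L[0]='v': occ=0, LF[0]=C('v')+0=1+0=1
L[1]='w': occ=0, LF[1]=C('w')+0=2+0=2
L[2]='y': occ=0, LF[2]=C('y')+0=4+0=4
L[3]='$': occ=0, LF[3]=C('$')+0=0+0=0
L[4]='z': occ=0, LF[4]=C('z')+0=7+0=7
L[5]='w': occ=1, LF[5]=C('w')+1=2+1=3
L[6]='y': occ=1, LF[6]=C('y')+1=4+1=5
L[7]='y': occ=2, LF[7]=C('y')+2=4+2=6

Answer: 1 2 4 0 7 3 5 6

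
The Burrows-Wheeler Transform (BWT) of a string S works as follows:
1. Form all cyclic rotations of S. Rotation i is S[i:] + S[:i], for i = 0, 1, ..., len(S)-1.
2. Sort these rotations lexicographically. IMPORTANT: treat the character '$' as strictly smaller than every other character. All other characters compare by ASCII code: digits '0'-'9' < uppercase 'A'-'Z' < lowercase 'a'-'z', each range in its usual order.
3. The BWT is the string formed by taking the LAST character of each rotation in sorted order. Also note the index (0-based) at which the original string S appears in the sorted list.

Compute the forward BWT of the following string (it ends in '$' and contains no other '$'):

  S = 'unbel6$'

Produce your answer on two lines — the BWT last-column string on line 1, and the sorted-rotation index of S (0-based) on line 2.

All 7 rotations (rotation i = S[i:]+S[:i]):
  rot[0] = unbel6$
  rot[1] = nbel6$u
  rot[2] = bel6$un
  rot[3] = el6$unb
  rot[4] = l6$unbe
  rot[5] = 6$unbel
  rot[6] = $unbel6
Sorted (with $ < everything):
  sorted[0] = $unbel6  (last char: '6')
  sorted[1] = 6$unbel  (last char: 'l')
  sorted[2] = bel6$un  (last char: 'n')
  sorted[3] = el6$unb  (last char: 'b')
  sorted[4] = l6$unbe  (last char: 'e')
  sorted[5] = nbel6$u  (last char: 'u')
  sorted[6] = unbel6$  (last char: '$')
Last column: 6lnbeu$
Original string S is at sorted index 6

Answer: 6lnbeu$
6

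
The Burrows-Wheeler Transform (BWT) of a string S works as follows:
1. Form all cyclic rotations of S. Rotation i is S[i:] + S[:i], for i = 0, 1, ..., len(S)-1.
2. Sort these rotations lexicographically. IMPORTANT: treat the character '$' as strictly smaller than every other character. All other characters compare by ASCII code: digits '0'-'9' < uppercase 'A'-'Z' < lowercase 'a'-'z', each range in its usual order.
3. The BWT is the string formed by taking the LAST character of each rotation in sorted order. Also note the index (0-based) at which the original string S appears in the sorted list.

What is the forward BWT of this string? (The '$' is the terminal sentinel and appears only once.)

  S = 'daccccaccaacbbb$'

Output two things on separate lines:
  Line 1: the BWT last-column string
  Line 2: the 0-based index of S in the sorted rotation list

Answer: bcacdbbcccaacca$
15

Derivation:
All 16 rotations (rotation i = S[i:]+S[:i]):
  rot[0] = daccccaccaacbbb$
  rot[1] = accccaccaacbbb$d
  rot[2] = ccccaccaacbbb$da
  rot[3] = cccaccaacbbb$dac
  rot[4] = ccaccaacbbb$dacc
  rot[5] = caccaacbbb$daccc
  rot[6] = accaacbbb$dacccc
  rot[7] = ccaacbbb$dacccca
  rot[8] = caacbbb$daccccac
  rot[9] = aacbbb$daccccacc
  rot[10] = acbbb$daccccacca
  rot[11] = cbbb$daccccaccaa
  rot[12] = bbb$daccccaccaac
  rot[13] = bb$daccccaccaacb
  rot[14] = b$daccccaccaacbb
  rot[15] = $daccccaccaacbbb
Sorted (with $ < everything):
  sorted[0] = $daccccaccaacbbb  (last char: 'b')
  sorted[1] = aacbbb$daccccacc  (last char: 'c')
  sorted[2] = acbbb$daccccacca  (last char: 'a')
  sorted[3] = accaacbbb$dacccc  (last char: 'c')
  sorted[4] = accccaccaacbbb$d  (last char: 'd')
  sorted[5] = b$daccccaccaacbb  (last char: 'b')
  sorted[6] = bb$daccccaccaacb  (last char: 'b')
  sorted[7] = bbb$daccccaccaac  (last char: 'c')
  sorted[8] = caacbbb$daccccac  (last char: 'c')
  sorted[9] = caccaacbbb$daccc  (last char: 'c')
  sorted[10] = cbbb$daccccaccaa  (last char: 'a')
  sorted[11] = ccaacbbb$dacccca  (last char: 'a')
  sorted[12] = ccaccaacbbb$dacc  (last char: 'c')
  sorted[13] = cccaccaacbbb$dac  (last char: 'c')
  sorted[14] = ccccaccaacbbb$da  (last char: 'a')
  sorted[15] = daccccaccaacbbb$  (last char: '$')
Last column: bcacdbbcccaacca$
Original string S is at sorted index 15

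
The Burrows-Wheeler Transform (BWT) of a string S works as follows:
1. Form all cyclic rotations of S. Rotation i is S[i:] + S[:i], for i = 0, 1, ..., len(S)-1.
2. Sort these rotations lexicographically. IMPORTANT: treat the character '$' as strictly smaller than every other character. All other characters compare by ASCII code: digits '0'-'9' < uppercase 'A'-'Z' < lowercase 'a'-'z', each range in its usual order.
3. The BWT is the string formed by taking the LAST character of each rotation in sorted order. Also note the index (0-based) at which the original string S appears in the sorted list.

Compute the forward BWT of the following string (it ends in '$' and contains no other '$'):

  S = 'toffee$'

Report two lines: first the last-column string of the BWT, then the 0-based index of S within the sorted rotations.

Answer: eeffot$
6

Derivation:
All 7 rotations (rotation i = S[i:]+S[:i]):
  rot[0] = toffee$
  rot[1] = offee$t
  rot[2] = ffee$to
  rot[3] = fee$tof
  rot[4] = ee$toff
  rot[5] = e$toffe
  rot[6] = $toffee
Sorted (with $ < everything):
  sorted[0] = $toffee  (last char: 'e')
  sorted[1] = e$toffe  (last char: 'e')
  sorted[2] = ee$toff  (last char: 'f')
  sorted[3] = fee$tof  (last char: 'f')
  sorted[4] = ffee$to  (last char: 'o')
  sorted[5] = offee$t  (last char: 't')
  sorted[6] = toffee$  (last char: '$')
Last column: eeffot$
Original string S is at sorted index 6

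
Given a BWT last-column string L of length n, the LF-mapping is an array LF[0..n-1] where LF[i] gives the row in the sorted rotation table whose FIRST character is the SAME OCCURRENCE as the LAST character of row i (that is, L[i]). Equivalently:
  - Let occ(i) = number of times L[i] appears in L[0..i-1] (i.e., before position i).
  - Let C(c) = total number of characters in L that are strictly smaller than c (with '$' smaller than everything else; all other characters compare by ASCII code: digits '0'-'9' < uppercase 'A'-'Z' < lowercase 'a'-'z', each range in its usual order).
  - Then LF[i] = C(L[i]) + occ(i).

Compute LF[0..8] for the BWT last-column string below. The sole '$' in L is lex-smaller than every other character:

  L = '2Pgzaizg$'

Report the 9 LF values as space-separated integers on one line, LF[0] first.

Answer: 1 2 4 7 3 6 8 5 0

Derivation:
Char counts: '$':1, '2':1, 'P':1, 'a':1, 'g':2, 'i':1, 'z':2
C (first-col start): C('$')=0, C('2')=1, C('P')=2, C('a')=3, C('g')=4, C('i')=6, C('z')=7
L[0]='2': occ=0, LF[0]=C('2')+0=1+0=1
L[1]='P': occ=0, LF[1]=C('P')+0=2+0=2
L[2]='g': occ=0, LF[2]=C('g')+0=4+0=4
L[3]='z': occ=0, LF[3]=C('z')+0=7+0=7
L[4]='a': occ=0, LF[4]=C('a')+0=3+0=3
L[5]='i': occ=0, LF[5]=C('i')+0=6+0=6
L[6]='z': occ=1, LF[6]=C('z')+1=7+1=8
L[7]='g': occ=1, LF[7]=C('g')+1=4+1=5
L[8]='$': occ=0, LF[8]=C('$')+0=0+0=0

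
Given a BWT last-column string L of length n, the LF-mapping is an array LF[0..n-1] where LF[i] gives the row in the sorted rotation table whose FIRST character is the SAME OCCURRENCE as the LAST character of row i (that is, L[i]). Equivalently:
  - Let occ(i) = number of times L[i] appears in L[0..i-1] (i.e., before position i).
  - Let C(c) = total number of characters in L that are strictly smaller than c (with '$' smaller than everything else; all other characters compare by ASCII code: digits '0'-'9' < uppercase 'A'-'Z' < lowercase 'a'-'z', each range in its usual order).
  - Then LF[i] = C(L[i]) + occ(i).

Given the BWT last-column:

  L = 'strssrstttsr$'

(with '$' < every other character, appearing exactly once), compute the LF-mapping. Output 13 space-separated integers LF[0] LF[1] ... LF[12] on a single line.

Answer: 4 9 1 5 6 2 7 10 11 12 8 3 0

Derivation:
Char counts: '$':1, 'r':3, 's':5, 't':4
C (first-col start): C('$')=0, C('r')=1, C('s')=4, C('t')=9
L[0]='s': occ=0, LF[0]=C('s')+0=4+0=4
L[1]='t': occ=0, LF[1]=C('t')+0=9+0=9
L[2]='r': occ=0, LF[2]=C('r')+0=1+0=1
L[3]='s': occ=1, LF[3]=C('s')+1=4+1=5
L[4]='s': occ=2, LF[4]=C('s')+2=4+2=6
L[5]='r': occ=1, LF[5]=C('r')+1=1+1=2
L[6]='s': occ=3, LF[6]=C('s')+3=4+3=7
L[7]='t': occ=1, LF[7]=C('t')+1=9+1=10
L[8]='t': occ=2, LF[8]=C('t')+2=9+2=11
L[9]='t': occ=3, LF[9]=C('t')+3=9+3=12
L[10]='s': occ=4, LF[10]=C('s')+4=4+4=8
L[11]='r': occ=2, LF[11]=C('r')+2=1+2=3
L[12]='$': occ=0, LF[12]=C('$')+0=0+0=0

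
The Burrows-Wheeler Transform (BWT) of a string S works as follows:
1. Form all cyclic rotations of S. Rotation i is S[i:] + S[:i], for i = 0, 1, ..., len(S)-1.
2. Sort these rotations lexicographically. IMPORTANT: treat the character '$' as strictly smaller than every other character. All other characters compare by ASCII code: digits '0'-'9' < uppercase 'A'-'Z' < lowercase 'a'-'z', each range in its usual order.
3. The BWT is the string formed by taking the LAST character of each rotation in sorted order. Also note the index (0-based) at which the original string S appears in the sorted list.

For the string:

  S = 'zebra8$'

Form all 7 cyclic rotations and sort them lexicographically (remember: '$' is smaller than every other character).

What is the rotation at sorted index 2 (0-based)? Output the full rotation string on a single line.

All 7 rotations (rotation i = S[i:]+S[:i]):
  rot[0] = zebra8$
  rot[1] = ebra8$z
  rot[2] = bra8$ze
  rot[3] = ra8$zeb
  rot[4] = a8$zebr
  rot[5] = 8$zebra
  rot[6] = $zebra8
Sorted (with $ < everything):
  sorted[0] = $zebra8
  sorted[1] = 8$zebra
  sorted[2] = a8$zebr
  sorted[3] = bra8$ze
  sorted[4] = ebra8$z
  sorted[5] = ra8$zeb
  sorted[6] = zebra8$
sorted[2] = a8$zebr

Answer: a8$zebr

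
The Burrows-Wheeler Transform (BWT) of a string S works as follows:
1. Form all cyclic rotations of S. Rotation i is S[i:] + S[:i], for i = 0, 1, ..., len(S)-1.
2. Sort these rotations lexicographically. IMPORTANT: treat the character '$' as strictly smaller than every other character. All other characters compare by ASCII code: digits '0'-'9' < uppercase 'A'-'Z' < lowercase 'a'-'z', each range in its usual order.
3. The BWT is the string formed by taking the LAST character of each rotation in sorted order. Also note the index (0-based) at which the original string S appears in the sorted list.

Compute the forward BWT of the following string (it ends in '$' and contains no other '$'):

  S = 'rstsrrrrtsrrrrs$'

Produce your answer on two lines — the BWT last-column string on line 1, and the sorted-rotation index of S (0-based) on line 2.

All 16 rotations (rotation i = S[i:]+S[:i]):
  rot[0] = rstsrrrrtsrrrrs$
  rot[1] = stsrrrrtsrrrrs$r
  rot[2] = tsrrrrtsrrrrs$rs
  rot[3] = srrrrtsrrrrs$rst
  rot[4] = rrrrtsrrrrs$rsts
  rot[5] = rrrtsrrrrs$rstsr
  rot[6] = rrtsrrrrs$rstsrr
  rot[7] = rtsrrrrs$rstsrrr
  rot[8] = tsrrrrs$rstsrrrr
  rot[9] = srrrrs$rstsrrrrt
  rot[10] = rrrrs$rstsrrrrts
  rot[11] = rrrs$rstsrrrrtsr
  rot[12] = rrs$rstsrrrrtsrr
  rot[13] = rs$rstsrrrrtsrrr
  rot[14] = s$rstsrrrrtsrrrr
  rot[15] = $rstsrrrrtsrrrrs
Sorted (with $ < everything):
  sorted[0] = $rstsrrrrtsrrrrs  (last char: 's')
  sorted[1] = rrrrs$rstsrrrrts  (last char: 's')
  sorted[2] = rrrrtsrrrrs$rsts  (last char: 's')
  sorted[3] = rrrs$rstsrrrrtsr  (last char: 'r')
  sorted[4] = rrrtsrrrrs$rstsr  (last char: 'r')
  sorted[5] = rrs$rstsrrrrtsrr  (last char: 'r')
  sorted[6] = rrtsrrrrs$rstsrr  (last char: 'r')
  sorted[7] = rs$rstsrrrrtsrrr  (last char: 'r')
  sorted[8] = rstsrrrrtsrrrrs$  (last char: '$')
  sorted[9] = rtsrrrrs$rstsrrr  (last char: 'r')
  sorted[10] = s$rstsrrrrtsrrrr  (last char: 'r')
  sorted[11] = srrrrs$rstsrrrrt  (last char: 't')
  sorted[12] = srrrrtsrrrrs$rst  (last char: 't')
  sorted[13] = stsrrrrtsrrrrs$r  (last char: 'r')
  sorted[14] = tsrrrrs$rstsrrrr  (last char: 'r')
  sorted[15] = tsrrrrtsrrrrs$rs  (last char: 's')
Last column: sssrrrrr$rrttrrs
Original string S is at sorted index 8

Answer: sssrrrrr$rrttrrs
8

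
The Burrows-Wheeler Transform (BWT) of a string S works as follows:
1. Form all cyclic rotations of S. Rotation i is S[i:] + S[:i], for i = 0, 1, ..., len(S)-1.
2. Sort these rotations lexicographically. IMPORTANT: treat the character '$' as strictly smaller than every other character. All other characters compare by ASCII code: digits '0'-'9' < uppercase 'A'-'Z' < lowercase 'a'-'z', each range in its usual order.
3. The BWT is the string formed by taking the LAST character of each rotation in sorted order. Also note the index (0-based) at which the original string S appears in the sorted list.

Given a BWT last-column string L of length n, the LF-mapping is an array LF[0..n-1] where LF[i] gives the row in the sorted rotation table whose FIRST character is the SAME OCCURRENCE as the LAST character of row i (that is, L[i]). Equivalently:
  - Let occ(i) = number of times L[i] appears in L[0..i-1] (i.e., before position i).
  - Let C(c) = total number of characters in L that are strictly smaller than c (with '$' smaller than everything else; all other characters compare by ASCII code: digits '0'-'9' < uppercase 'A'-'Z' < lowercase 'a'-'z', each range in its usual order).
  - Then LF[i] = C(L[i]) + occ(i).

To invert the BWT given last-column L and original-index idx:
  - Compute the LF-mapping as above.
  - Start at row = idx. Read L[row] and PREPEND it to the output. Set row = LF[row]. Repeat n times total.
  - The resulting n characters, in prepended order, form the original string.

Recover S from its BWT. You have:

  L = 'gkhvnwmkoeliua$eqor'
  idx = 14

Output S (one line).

LF mapping: 4 7 5 17 11 18 10 8 12 2 9 6 16 1 0 3 14 13 15
Walk LF starting at row 14, prepending L[row]:
  step 1: row=14, L[14]='$', prepend. Next row=LF[14]=0
  step 2: row=0, L[0]='g', prepend. Next row=LF[0]=4
  step 3: row=4, L[4]='n', prepend. Next row=LF[4]=11
  step 4: row=11, L[11]='i', prepend. Next row=LF[11]=6
  step 5: row=6, L[6]='m', prepend. Next row=LF[6]=10
  step 6: row=10, L[10]='l', prepend. Next row=LF[10]=9
  step 7: row=9, L[9]='e', prepend. Next row=LF[9]=2
  step 8: row=2, L[2]='h', prepend. Next row=LF[2]=5
  step 9: row=5, L[5]='w', prepend. Next row=LF[5]=18
  step 10: row=18, L[18]='r', prepend. Next row=LF[18]=15
  step 11: row=15, L[15]='e', prepend. Next row=LF[15]=3
  step 12: row=3, L[3]='v', prepend. Next row=LF[3]=17
  step 13: row=17, L[17]='o', prepend. Next row=LF[17]=13
  step 14: row=13, L[13]='a', prepend. Next row=LF[13]=1
  step 15: row=1, L[1]='k', prepend. Next row=LF[1]=7
  step 16: row=7, L[7]='k', prepend. Next row=LF[7]=8
  step 17: row=8, L[8]='o', prepend. Next row=LF[8]=12
  step 18: row=12, L[12]='u', prepend. Next row=LF[12]=16
  step 19: row=16, L[16]='q', prepend. Next row=LF[16]=14
Reversed output: quokkaoverwhelming$

Answer: quokkaoverwhelming$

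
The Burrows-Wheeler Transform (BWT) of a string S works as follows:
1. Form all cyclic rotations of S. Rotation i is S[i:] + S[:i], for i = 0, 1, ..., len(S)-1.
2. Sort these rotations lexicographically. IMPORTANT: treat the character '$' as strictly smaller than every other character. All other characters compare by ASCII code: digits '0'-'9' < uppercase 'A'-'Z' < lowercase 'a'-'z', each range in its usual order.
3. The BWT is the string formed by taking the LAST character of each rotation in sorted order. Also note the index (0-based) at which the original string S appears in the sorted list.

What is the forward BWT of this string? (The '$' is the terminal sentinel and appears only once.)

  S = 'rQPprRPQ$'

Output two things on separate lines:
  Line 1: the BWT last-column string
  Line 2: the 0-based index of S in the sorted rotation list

Answer: QRQPrrP$p
7

Derivation:
All 9 rotations (rotation i = S[i:]+S[:i]):
  rot[0] = rQPprRPQ$
  rot[1] = QPprRPQ$r
  rot[2] = PprRPQ$rQ
  rot[3] = prRPQ$rQP
  rot[4] = rRPQ$rQPp
  rot[5] = RPQ$rQPpr
  rot[6] = PQ$rQPprR
  rot[7] = Q$rQPprRP
  rot[8] = $rQPprRPQ
Sorted (with $ < everything):
  sorted[0] = $rQPprRPQ  (last char: 'Q')
  sorted[1] = PQ$rQPprR  (last char: 'R')
  sorted[2] = PprRPQ$rQ  (last char: 'Q')
  sorted[3] = Q$rQPprRP  (last char: 'P')
  sorted[4] = QPprRPQ$r  (last char: 'r')
  sorted[5] = RPQ$rQPpr  (last char: 'r')
  sorted[6] = prRPQ$rQP  (last char: 'P')
  sorted[7] = rQPprRPQ$  (last char: '$')
  sorted[8] = rRPQ$rQPp  (last char: 'p')
Last column: QRQPrrP$p
Original string S is at sorted index 7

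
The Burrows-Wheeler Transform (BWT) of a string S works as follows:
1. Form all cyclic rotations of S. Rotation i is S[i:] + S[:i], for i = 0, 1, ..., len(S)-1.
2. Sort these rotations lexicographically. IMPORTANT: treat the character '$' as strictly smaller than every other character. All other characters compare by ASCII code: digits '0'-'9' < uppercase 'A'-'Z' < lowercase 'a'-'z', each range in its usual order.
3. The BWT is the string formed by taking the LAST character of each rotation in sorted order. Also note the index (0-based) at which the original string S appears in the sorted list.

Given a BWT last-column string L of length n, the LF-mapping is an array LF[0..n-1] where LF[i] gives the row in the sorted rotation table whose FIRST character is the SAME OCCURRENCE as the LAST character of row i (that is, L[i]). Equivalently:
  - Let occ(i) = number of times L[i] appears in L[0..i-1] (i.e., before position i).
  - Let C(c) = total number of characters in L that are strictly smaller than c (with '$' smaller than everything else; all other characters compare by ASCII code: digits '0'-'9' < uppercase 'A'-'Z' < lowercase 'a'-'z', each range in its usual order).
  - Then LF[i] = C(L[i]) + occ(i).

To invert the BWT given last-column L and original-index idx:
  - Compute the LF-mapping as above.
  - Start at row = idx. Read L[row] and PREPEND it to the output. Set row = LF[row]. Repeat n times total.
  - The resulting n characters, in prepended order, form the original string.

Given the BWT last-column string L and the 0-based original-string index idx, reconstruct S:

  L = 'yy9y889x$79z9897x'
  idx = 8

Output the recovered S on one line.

LF mapping: 13 14 6 15 3 4 7 11 0 1 8 16 9 5 10 2 12
Walk LF starting at row 8, prepending L[row]:
  step 1: row=8, L[8]='$', prepend. Next row=LF[8]=0
  step 2: row=0, L[0]='y', prepend. Next row=LF[0]=13
  step 3: row=13, L[13]='8', prepend. Next row=LF[13]=5
  step 4: row=5, L[5]='8', prepend. Next row=LF[5]=4
  step 5: row=4, L[4]='8', prepend. Next row=LF[4]=3
  step 6: row=3, L[3]='y', prepend. Next row=LF[3]=15
  step 7: row=15, L[15]='7', prepend. Next row=LF[15]=2
  step 8: row=2, L[2]='9', prepend. Next row=LF[2]=6
  step 9: row=6, L[6]='9', prepend. Next row=LF[6]=7
  step 10: row=7, L[7]='x', prepend. Next row=LF[7]=11
  step 11: row=11, L[11]='z', prepend. Next row=LF[11]=16
  step 12: row=16, L[16]='x', prepend. Next row=LF[16]=12
  step 13: row=12, L[12]='9', prepend. Next row=LF[12]=9
  step 14: row=9, L[9]='7', prepend. Next row=LF[9]=1
  step 15: row=1, L[1]='y', prepend. Next row=LF[1]=14
  step 16: row=14, L[14]='9', prepend. Next row=LF[14]=10
  step 17: row=10, L[10]='9', prepend. Next row=LF[10]=8
Reversed output: 99y79xzx997y888y$

Answer: 99y79xzx997y888y$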